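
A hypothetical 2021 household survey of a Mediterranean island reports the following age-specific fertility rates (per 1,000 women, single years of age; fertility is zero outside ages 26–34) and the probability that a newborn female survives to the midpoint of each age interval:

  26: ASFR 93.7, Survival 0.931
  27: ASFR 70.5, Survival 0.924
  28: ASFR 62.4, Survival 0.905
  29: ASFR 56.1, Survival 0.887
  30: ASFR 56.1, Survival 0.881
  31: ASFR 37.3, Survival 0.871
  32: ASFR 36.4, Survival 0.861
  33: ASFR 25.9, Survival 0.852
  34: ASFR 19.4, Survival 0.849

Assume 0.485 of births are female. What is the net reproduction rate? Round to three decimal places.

0.199

Proportion female at birth = 0.485.
Weighting each age-specific rate by interval width and survival:
  26: 1 × 93.7/1000 × 0.931 = 0.08723
  27: 1 × 70.5/1000 × 0.924 = 0.06514
  28: 1 × 62.4/1000 × 0.905 = 0.05647
  29: 1 × 56.1/1000 × 0.887 = 0.04976
  30: 1 × 56.1/1000 × 0.881 = 0.04942
  31: 1 × 37.3/1000 × 0.871 = 0.03249
  32: 1 × 36.4/1000 × 0.861 = 0.03134
  33: 1 × 25.9/1000 × 0.852 = 0.02207
  34: 1 × 19.4/1000 × 0.849 = 0.01647
Sum = 0.41039
NRR = 0.485 × 0.41039 = 0.19904
With NRR below 1 the population is below replacement fertility.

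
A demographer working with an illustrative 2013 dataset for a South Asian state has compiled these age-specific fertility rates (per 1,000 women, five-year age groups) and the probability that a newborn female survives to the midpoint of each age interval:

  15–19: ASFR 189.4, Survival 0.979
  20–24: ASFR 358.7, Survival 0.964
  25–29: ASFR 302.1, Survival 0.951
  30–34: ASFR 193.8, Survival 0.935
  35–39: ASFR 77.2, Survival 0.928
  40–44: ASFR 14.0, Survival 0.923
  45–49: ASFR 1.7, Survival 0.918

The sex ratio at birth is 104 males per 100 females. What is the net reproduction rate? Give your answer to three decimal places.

Proportion female at birth = 100 / (100 + 104) = 0.49020.
Per-age-group product (5 × ASFR × survival probability):
  15–19: 5 × 189.4/1000 × 0.979 = 0.92711
  20–24: 5 × 358.7/1000 × 0.964 = 1.72893
  25–29: 5 × 302.1/1000 × 0.951 = 1.43649
  30–34: 5 × 193.8/1000 × 0.935 = 0.90602
  35–39: 5 × 77.2/1000 × 0.928 = 0.35821
  40–44: 5 × 14.0/1000 × 0.923 = 0.06461
  45–49: 5 × 1.7/1000 × 0.918 = 0.00780
Sum = 5.42917
NRR = 0.49020 × 5.42917 = 2.66138
With NRR above 1 the population is above replacement fertility.

2.661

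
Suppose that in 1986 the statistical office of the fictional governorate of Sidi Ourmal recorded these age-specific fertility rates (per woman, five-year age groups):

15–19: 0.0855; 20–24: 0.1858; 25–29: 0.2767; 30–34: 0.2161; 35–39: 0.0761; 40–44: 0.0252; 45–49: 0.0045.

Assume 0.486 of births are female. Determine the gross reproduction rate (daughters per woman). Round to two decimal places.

2.11

Proportion female at birth = 0.486.
Sum of ASFRs = 0.0855 + 0.1858 + 0.2767 + 0.2161 + 0.0761 + 0.0252 + 0.0045 = 0.8699
TFR = 5 × 0.8699 = 4.3495
GRR = 0.486 × 4.3495 = 2.11386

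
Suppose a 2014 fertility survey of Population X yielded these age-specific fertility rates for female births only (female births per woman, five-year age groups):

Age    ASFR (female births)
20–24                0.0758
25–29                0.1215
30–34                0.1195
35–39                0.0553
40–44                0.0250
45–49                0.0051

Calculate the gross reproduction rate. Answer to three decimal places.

Sum of female ASFRs = 0.0758 + 0.1215 + 0.1195 + 0.0553 + 0.0250 + 0.0051 = 0.4022
GRR = 5 × 0.4022 = 2.011

2.011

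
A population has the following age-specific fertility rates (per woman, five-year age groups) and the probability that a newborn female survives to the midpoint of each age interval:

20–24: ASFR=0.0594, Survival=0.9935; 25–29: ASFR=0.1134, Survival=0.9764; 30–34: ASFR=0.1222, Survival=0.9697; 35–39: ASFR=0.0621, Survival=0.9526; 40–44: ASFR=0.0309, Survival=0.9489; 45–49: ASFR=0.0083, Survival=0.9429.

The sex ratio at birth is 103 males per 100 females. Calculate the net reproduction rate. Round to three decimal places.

Proportion female at birth = 100 / (100 + 103) = 0.49261.
Weighting each age-specific rate by interval width and survival:
  20–24: 5 × 0.0594 × 0.9935 = 0.29507
  25–29: 5 × 0.1134 × 0.9764 = 0.55362
  30–34: 5 × 0.1222 × 0.9697 = 0.59249
  35–39: 5 × 0.0621 × 0.9526 = 0.29578
  40–44: 5 × 0.0309 × 0.9489 = 0.14661
  45–49: 5 × 0.0083 × 0.9429 = 0.03913
Sum = 1.92270
NRR = 0.49261 × 1.92270 = 0.94714

0.947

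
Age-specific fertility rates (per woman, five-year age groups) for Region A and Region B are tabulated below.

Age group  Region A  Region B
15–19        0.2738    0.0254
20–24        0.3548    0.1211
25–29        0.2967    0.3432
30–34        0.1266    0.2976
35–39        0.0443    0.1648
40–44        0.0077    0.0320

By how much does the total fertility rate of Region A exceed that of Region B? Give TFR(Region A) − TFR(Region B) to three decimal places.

Region A:
  Sum of ASFRs = 0.2738 + 0.3548 + 0.2967 + 0.1266 + 0.0443 + 0.0077 = 1.1039
  TFR = 5 × 1.1039 = 5.5195
Region B:
  Sum of ASFRs = 0.0254 + 0.1211 + 0.3432 + 0.2976 + 0.1648 + 0.0320 = 0.9841
  TFR = 5 × 0.9841 = 4.9205
Difference = 5.5195 − 4.9205 = 0.599

0.599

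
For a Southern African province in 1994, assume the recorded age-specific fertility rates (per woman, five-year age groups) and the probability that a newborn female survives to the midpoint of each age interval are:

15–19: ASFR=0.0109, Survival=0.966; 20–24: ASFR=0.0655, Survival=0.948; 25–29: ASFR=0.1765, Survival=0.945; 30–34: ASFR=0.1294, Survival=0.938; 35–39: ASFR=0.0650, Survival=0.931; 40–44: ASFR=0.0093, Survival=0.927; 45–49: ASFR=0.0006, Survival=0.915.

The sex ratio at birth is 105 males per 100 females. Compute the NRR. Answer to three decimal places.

1.050

Proportion female at birth = 100 / (100 + 105) = 0.48780.
Each age group contributes 5 × ASFR × survival:
  15–19: 5 × 0.0109 × 0.966 = 0.05265
  20–24: 5 × 0.0655 × 0.948 = 0.31047
  25–29: 5 × 0.1765 × 0.945 = 0.83396
  30–34: 5 × 0.1294 × 0.938 = 0.60689
  35–39: 5 × 0.0650 × 0.931 = 0.30258
  40–44: 5 × 0.0093 × 0.927 = 0.04311
  45–49: 5 × 0.0006 × 0.915 = 0.00275
Sum = 2.15241
NRR = 0.48780 × 2.15241 = 1.04995
NRR > 1, so each generation more than replaces itself.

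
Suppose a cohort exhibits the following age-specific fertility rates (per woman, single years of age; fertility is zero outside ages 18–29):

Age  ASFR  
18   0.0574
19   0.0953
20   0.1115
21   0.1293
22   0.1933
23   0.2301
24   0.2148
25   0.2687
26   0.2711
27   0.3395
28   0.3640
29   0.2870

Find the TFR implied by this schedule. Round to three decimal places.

2.562

Sum of ASFRs = 0.0574 + 0.0953 + 0.1115 + 0.1293 + 0.1933 + 0.2301 + 0.2148 + 0.2687 + 0.2711 + 0.3395 + 0.3640 + 0.2870 = 2.5620
TFR = 2.562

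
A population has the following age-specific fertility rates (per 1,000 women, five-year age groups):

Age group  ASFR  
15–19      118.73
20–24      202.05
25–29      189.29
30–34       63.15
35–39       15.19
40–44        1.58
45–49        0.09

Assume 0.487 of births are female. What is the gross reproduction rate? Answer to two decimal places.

Proportion female at birth = 0.487.
Sum of ASFRs = 118.73 + 202.05 + 189.29 + 63.15 + 15.19 + 1.58 + 0.09 = 590.08
TFR = 5 × 590.08 / 1000 = 2.9504
GRR = 0.487 × 2.9504 = 1.43684

1.44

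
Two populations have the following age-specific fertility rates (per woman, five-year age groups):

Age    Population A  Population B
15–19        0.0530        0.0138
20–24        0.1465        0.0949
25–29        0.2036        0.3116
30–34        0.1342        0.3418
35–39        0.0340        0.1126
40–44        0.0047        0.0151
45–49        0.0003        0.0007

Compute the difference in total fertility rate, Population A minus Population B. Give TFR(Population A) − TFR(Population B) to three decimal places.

-1.571

Population A:
  Sum of ASFRs = 0.0530 + 0.1465 + 0.2036 + 0.1342 + 0.0340 + 0.0047 + 0.0003 = 0.5763
  TFR = 5 × 0.5763 = 2.8815
Population B:
  Sum of ASFRs = 0.0138 + 0.0949 + 0.3116 + 0.3418 + 0.1126 + 0.0151 + 0.0007 = 0.8905
  TFR = 5 × 0.8905 = 4.4525
Difference = 2.8815 − 4.4525 = -1.571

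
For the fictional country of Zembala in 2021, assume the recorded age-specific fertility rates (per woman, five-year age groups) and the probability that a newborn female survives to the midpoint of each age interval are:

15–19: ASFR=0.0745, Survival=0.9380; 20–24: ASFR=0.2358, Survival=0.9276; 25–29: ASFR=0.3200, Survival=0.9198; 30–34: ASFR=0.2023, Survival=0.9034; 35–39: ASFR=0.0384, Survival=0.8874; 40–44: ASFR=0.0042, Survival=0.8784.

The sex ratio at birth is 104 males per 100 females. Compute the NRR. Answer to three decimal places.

Proportion female at birth = 100 / (100 + 104) = 0.49020.
Survival-weighted fertility by age (5·fₓ·Sₓ):
  15–19: 5 × 0.0745 × 0.9380 = 0.34941
  20–24: 5 × 0.2358 × 0.9276 = 1.09364
  25–29: 5 × 0.3200 × 0.9198 = 1.47168
  30–34: 5 × 0.2023 × 0.9034 = 0.91379
  35–39: 5 × 0.0384 × 0.8874 = 0.17038
  40–44: 5 × 0.0042 × 0.8784 = 0.01845
Sum = 4.01735
NRR = 0.49020 × 4.01735 = 1.96930
NRR > 1, so each generation more than replaces itself.

1.969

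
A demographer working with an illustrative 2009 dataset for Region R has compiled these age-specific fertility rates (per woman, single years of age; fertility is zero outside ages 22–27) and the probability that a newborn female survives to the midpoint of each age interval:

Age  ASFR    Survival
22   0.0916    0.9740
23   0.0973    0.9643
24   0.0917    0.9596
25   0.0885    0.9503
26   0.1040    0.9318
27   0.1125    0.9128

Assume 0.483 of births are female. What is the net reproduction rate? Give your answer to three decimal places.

Proportion female at birth = 0.483.
Weighting each age-specific rate by interval width and survival:
  22: 1 × 0.0916 × 0.9740 = 0.08922
  23: 1 × 0.0973 × 0.9643 = 0.09383
  24: 1 × 0.0917 × 0.9596 = 0.08800
  25: 1 × 0.0885 × 0.9503 = 0.08410
  26: 1 × 0.1040 × 0.9318 = 0.09691
  27: 1 × 0.1125 × 0.9128 = 0.10269
Sum = 0.55475
NRR = 0.483 × 0.55475 = 0.26794

0.268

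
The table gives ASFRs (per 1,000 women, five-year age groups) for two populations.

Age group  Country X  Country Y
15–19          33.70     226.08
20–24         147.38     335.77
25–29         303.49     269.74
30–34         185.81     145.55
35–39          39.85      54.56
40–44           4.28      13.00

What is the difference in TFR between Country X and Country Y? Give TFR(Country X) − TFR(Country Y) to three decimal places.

-1.651

Country X:
  Sum of ASFRs = 33.70 + 147.38 + 303.49 + 185.81 + 39.85 + 4.28 = 714.51
  TFR = 5 × 714.51 / 1000 = 3.57255
Country Y:
  Sum of ASFRs = 226.08 + 335.77 + 269.74 + 145.55 + 54.56 + 13.00 = 1044.70
  TFR = 5 × 1044.70 / 1000 = 5.2235
Difference = 3.57255 − 5.2235 = -1.65095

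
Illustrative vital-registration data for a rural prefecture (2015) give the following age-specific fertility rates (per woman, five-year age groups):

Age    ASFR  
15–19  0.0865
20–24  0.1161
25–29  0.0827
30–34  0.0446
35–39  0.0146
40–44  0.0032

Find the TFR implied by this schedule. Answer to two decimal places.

1.74

Sum of ASFRs = 0.0865 + 0.1161 + 0.0827 + 0.0446 + 0.0146 + 0.0032 = 0.3477
TFR = 5 × 0.3477 = 1.7385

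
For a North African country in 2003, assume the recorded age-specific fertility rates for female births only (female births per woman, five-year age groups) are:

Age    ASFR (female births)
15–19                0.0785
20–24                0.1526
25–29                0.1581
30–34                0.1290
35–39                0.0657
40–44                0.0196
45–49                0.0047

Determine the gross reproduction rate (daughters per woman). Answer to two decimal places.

Sum of female ASFRs = 0.0785 + 0.1526 + 0.1581 + 0.1290 + 0.0657 + 0.0196 + 0.0047 = 0.6082
GRR = 5 × 0.6082 = 3.041

3.04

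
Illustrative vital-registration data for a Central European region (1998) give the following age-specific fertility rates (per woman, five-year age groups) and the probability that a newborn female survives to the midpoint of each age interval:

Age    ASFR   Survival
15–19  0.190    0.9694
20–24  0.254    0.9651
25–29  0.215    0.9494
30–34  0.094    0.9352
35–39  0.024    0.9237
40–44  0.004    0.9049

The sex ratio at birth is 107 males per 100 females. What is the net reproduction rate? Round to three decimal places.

1.805

Proportion female at birth = 100 / (100 + 107) = 0.48309.
Weighting each age-specific rate by interval width and survival:
  15–19: 5 × 0.190 × 0.9694 = 0.92093
  20–24: 5 × 0.254 × 0.9651 = 1.22568
  25–29: 5 × 0.215 × 0.9494 = 1.02061
  30–34: 5 × 0.094 × 0.9352 = 0.43954
  35–39: 5 × 0.024 × 0.9237 = 0.11084
  40–44: 5 × 0.004 × 0.9049 = 0.01810
Sum = 3.73570
NRR = 0.48309 × 3.73570 = 1.80468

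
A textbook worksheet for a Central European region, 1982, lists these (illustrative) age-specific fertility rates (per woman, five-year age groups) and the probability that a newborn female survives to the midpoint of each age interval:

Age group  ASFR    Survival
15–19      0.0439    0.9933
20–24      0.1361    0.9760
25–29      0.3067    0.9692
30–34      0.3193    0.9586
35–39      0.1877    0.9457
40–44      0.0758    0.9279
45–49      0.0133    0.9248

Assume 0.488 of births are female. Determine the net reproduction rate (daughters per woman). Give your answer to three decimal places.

2.537

Proportion female at birth = 0.488.
Survival-weighted fertility by age (5·fₓ·Sₓ):
  15–19: 5 × 0.0439 × 0.9933 = 0.21803
  20–24: 5 × 0.1361 × 0.9760 = 0.66417
  25–29: 5 × 0.3067 × 0.9692 = 1.48627
  30–34: 5 × 0.3193 × 0.9586 = 1.53040
  35–39: 5 × 0.1877 × 0.9457 = 0.88754
  40–44: 5 × 0.0758 × 0.9279 = 0.35167
  45–49: 5 × 0.0133 × 0.9248 = 0.06150
Sum = 5.19958
NRR = 0.488 × 5.19958 = 2.53740
With NRR above 1 the population is above replacement fertility.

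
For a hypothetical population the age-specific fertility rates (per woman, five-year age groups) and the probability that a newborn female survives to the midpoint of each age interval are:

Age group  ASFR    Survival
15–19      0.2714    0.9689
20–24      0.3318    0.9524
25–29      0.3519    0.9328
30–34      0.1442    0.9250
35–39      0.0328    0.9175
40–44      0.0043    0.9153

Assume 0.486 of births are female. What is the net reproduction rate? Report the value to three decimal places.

2.611

Proportion female at birth = 0.486.
Per-age-group product (5 × ASFR × survival probability):
  15–19: 5 × 0.2714 × 0.9689 = 1.31480
  20–24: 5 × 0.3318 × 0.9524 = 1.58003
  25–29: 5 × 0.3519 × 0.9328 = 1.64126
  30–34: 5 × 0.1442 × 0.9250 = 0.66693
  35–39: 5 × 0.0328 × 0.9175 = 0.15047
  40–44: 5 × 0.0043 × 0.9153 = 0.01968
Sum = 5.37317
NRR = 0.486 × 5.37317 = 2.61136
NRR > 1, so each generation more than replaces itself.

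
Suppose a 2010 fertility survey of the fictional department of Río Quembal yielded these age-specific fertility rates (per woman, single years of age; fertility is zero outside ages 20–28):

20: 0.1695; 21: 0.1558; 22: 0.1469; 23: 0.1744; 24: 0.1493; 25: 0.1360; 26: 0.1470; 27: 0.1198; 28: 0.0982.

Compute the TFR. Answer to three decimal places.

1.297

Sum of ASFRs = 0.1695 + 0.1558 + 0.1469 + 0.1744 + 0.1493 + 0.1360 + 0.1470 + 0.1198 + 0.0982 = 1.2969
TFR = 1.2969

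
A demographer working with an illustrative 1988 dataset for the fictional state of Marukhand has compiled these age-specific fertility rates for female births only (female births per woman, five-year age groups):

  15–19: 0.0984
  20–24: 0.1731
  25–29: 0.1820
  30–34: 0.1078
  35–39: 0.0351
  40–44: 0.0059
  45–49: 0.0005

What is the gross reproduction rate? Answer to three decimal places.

3.014

Sum of female ASFRs = 0.0984 + 0.1731 + 0.1820 + 0.1078 + 0.0351 + 0.0059 + 0.0005 = 0.6028
GRR = 5 × 0.6028 = 3.014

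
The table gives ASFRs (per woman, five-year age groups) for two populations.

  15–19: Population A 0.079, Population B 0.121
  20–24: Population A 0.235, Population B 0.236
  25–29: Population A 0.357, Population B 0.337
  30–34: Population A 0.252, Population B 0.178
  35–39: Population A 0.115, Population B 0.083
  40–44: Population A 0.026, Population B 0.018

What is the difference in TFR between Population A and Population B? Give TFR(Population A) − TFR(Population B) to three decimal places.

Population A:
  Sum of ASFRs = 0.079 + 0.235 + 0.357 + 0.252 + 0.115 + 0.026 = 1.064
  TFR = 5 × 1.064 = 5.32
Population B:
  Sum of ASFRs = 0.121 + 0.236 + 0.337 + 0.178 + 0.083 + 0.018 = 0.973
  TFR = 5 × 0.973 = 4.865
Difference = 5.32 − 4.865 = 0.455

0.455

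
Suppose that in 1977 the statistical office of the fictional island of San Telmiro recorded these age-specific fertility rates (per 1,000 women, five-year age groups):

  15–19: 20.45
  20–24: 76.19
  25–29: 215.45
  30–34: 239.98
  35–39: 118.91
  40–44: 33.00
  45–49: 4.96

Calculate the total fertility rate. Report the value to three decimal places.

Sum of ASFRs = 20.45 + 76.19 + 215.45 + 239.98 + 118.91 + 33.00 + 4.96 = 708.94
TFR = 5 × 708.94 / 1000 = 3.5447

3.545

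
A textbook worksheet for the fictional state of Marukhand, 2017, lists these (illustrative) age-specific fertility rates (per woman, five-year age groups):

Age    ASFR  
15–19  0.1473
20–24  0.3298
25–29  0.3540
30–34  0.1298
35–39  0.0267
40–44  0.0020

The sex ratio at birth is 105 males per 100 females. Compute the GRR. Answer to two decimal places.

2.41

Proportion female at birth = 100 / (100 + 105) = 0.48780.
Sum of ASFRs = 0.1473 + 0.3298 + 0.3540 + 0.1298 + 0.0267 + 0.0020 = 0.9896
TFR = 5 × 0.9896 = 4.948
GRR = 0.48780 × 4.948 = 2.41363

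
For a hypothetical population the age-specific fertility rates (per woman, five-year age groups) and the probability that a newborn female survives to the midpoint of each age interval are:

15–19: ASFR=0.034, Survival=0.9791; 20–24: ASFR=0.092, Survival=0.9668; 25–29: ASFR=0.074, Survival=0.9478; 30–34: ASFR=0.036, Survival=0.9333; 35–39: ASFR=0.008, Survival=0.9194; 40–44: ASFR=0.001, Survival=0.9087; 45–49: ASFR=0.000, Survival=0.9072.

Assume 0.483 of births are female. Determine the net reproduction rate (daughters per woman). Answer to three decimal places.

Proportion female at birth = 0.483.
Survival-weighted fertility by age (5·fₓ·Sₓ):
  15–19: 5 × 0.034 × 0.9791 = 0.16645
  20–24: 5 × 0.092 × 0.9668 = 0.44473
  25–29: 5 × 0.074 × 0.9478 = 0.35069
  30–34: 5 × 0.036 × 0.9333 = 0.16799
  35–39: 5 × 0.008 × 0.9194 = 0.03678
  40–44: 5 × 0.001 × 0.9087 = 0.00454
  45–49: 5 × 0.000 × 0.9072 = 0.00000
Sum = 1.17118
NRR = 0.483 × 1.17118 = 0.56568
An NRR under 1 implies long-run decline under these rates.

0.566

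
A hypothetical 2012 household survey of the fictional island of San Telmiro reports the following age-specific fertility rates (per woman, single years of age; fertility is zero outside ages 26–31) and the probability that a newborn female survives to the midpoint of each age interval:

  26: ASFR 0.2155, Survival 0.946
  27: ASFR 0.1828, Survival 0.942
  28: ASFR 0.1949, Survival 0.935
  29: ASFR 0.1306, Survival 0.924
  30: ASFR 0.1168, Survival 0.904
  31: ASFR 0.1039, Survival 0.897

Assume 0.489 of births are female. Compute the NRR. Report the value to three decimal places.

Proportion female at birth = 0.489.
Each age group contributes 1 × ASFR × survival:
  26: 1 × 0.2155 × 0.946 = 0.20386
  27: 1 × 0.1828 × 0.942 = 0.17220
  28: 1 × 0.1949 × 0.935 = 0.18223
  29: 1 × 0.1306 × 0.924 = 0.12067
  30: 1 × 0.1168 × 0.904 = 0.10559
  31: 1 × 0.1039 × 0.897 = 0.09320
Sum = 0.87775
NRR = 0.489 × 0.87775 = 0.42922

0.429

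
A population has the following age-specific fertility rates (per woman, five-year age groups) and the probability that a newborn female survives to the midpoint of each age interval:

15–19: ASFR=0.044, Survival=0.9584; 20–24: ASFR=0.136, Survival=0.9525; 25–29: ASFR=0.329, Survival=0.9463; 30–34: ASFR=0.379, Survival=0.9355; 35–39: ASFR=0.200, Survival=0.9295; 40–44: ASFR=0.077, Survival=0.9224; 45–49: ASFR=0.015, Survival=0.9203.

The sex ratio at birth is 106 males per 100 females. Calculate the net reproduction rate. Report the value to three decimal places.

Proportion female at birth = 100 / (100 + 106) = 0.48544.
Each age group contributes 5 × ASFR × survival:
  15–19: 5 × 0.044 × 0.9584 = 0.21085
  20–24: 5 × 0.136 × 0.9525 = 0.64770
  25–29: 5 × 0.329 × 0.9463 = 1.55666
  30–34: 5 × 0.379 × 0.9355 = 1.77277
  35–39: 5 × 0.200 × 0.9295 = 0.92950
  40–44: 5 × 0.077 × 0.9224 = 0.35512
  45–49: 5 × 0.015 × 0.9203 = 0.06902
Sum = 5.54162
NRR = 0.48544 × 5.54162 = 2.69012
With NRR above 1 the population is above replacement fertility.

2.690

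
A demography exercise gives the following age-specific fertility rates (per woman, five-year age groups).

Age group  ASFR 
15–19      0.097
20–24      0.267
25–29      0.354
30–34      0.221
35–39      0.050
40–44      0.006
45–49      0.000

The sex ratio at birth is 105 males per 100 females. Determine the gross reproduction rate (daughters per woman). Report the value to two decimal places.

Proportion female at birth = 100 / (100 + 105) = 0.48780.
Sum of ASFRs = 0.097 + 0.267 + 0.354 + 0.221 + 0.050 + 0.006 + 0.000 = 0.995
TFR = 5 × 0.995 = 4.975
GRR = 0.48780 × 4.975 = 2.42681

2.43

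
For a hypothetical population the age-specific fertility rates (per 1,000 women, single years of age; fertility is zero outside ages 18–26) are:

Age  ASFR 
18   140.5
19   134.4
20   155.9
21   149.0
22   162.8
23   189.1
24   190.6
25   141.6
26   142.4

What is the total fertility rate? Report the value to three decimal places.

Sum of ASFRs = 140.5 + 134.4 + 155.9 + 149.0 + 162.8 + 189.1 + 190.6 + 141.6 + 142.4 = 1406.3
TFR = 1406.3 / 1000 = 1.4063

1.406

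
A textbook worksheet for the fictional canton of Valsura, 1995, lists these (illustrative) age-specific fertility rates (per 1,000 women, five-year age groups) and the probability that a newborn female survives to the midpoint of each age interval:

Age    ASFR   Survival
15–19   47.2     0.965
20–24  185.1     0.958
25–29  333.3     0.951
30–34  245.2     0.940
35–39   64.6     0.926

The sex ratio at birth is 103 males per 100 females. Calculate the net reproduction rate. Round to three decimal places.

Proportion female at birth = 100 / (100 + 103) = 0.49261.
Each age group contributes 5 × ASFR × survival:
  15–19: 5 × 47.2/1000 × 0.965 = 0.22774
  20–24: 5 × 185.1/1000 × 0.958 = 0.88663
  25–29: 5 × 333.3/1000 × 0.951 = 1.58484
  30–34: 5 × 245.2/1000 × 0.940 = 1.15244
  35–39: 5 × 64.6/1000 × 0.926 = 0.29910
Sum = 4.15075
NRR = 0.49261 × 4.15075 = 2.04470
With NRR above 1 the population is above replacement fertility.

2.045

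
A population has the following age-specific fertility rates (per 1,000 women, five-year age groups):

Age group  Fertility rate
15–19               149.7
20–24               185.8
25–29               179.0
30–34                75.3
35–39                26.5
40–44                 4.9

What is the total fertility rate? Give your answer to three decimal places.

3.106

Sum of ASFRs = 149.7 + 185.8 + 179.0 + 75.3 + 26.5 + 4.9 = 621.2
TFR = 5 × 621.2 / 1000 = 3.106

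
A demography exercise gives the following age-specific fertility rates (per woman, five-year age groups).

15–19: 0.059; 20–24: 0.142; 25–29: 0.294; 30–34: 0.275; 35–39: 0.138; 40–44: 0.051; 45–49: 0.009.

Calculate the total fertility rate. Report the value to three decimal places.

Sum of ASFRs = 0.059 + 0.142 + 0.294 + 0.275 + 0.138 + 0.051 + 0.009 = 0.968
TFR = 5 × 0.968 = 4.84

4.840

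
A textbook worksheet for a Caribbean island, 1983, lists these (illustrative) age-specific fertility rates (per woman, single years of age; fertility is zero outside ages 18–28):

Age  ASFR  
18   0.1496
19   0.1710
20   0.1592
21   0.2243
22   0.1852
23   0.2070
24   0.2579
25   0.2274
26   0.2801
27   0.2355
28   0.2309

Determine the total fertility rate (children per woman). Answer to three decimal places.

2.328

Sum of ASFRs = 0.1496 + 0.1710 + 0.1592 + 0.2243 + 0.1852 + 0.2070 + 0.2579 + 0.2274 + 0.2801 + 0.2355 + 0.2309 = 2.3281
TFR = 2.3281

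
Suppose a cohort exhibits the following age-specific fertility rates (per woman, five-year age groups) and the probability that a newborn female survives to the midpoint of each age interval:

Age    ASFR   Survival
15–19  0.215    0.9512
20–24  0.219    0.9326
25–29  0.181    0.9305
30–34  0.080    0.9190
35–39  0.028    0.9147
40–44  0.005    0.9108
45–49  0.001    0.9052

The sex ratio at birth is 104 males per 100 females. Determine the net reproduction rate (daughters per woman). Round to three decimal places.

1.671

Proportion female at birth = 100 / (100 + 104) = 0.49020.
Weighting each age-specific rate by interval width and survival:
  15–19: 5 × 0.215 × 0.9512 = 1.02254
  20–24: 5 × 0.219 × 0.9326 = 1.02120
  25–29: 5 × 0.181 × 0.9305 = 0.84210
  30–34: 5 × 0.080 × 0.9190 = 0.36760
  35–39: 5 × 0.028 × 0.9147 = 0.12806
  40–44: 5 × 0.005 × 0.9108 = 0.02277
  45–49: 5 × 0.001 × 0.9052 = 0.00453
Sum = 3.40880
NRR = 0.49020 × 3.40880 = 1.67099
With NRR above 1 the population is above replacement fertility.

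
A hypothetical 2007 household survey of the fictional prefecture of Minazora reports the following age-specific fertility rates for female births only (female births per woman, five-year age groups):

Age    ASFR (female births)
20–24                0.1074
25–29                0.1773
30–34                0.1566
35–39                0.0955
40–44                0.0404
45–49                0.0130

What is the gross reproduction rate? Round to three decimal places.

Sum of female ASFRs = 0.1074 + 0.1773 + 0.1566 + 0.0955 + 0.0404 + 0.0130 = 0.5902
GRR = 5 × 0.5902 = 2.951

2.951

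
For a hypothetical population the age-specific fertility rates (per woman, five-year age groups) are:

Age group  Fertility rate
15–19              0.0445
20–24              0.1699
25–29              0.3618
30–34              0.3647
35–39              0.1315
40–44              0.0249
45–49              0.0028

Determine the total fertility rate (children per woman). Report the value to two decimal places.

5.50

Sum of ASFRs = 0.0445 + 0.1699 + 0.3618 + 0.3647 + 0.1315 + 0.0249 + 0.0028 = 1.1001
TFR = 5 × 1.1001 = 5.5005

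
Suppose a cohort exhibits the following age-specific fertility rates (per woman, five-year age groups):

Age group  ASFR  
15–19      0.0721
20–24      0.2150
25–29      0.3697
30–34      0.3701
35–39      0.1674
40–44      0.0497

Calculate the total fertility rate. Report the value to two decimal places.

6.22

Sum of ASFRs = 0.0721 + 0.2150 + 0.3697 + 0.3701 + 0.1674 + 0.0497 = 1.2440
TFR = 5 × 1.2440 = 6.22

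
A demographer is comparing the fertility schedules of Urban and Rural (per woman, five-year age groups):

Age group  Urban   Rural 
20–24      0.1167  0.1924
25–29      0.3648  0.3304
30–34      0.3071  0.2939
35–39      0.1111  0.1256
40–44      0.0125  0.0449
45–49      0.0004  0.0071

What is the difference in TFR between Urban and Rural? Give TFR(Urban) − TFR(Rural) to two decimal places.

Urban:
  Sum of ASFRs = 0.1167 + 0.3648 + 0.3071 + 0.1111 + 0.0125 + 0.0004 = 0.9126
  TFR = 5 × 0.9126 = 4.563
Rural:
  Sum of ASFRs = 0.1924 + 0.3304 + 0.2939 + 0.1256 + 0.0449 + 0.0071 = 0.9943
  TFR = 5 × 0.9943 = 4.9715
Difference = 4.563 − 4.9715 = -0.4085

-0.41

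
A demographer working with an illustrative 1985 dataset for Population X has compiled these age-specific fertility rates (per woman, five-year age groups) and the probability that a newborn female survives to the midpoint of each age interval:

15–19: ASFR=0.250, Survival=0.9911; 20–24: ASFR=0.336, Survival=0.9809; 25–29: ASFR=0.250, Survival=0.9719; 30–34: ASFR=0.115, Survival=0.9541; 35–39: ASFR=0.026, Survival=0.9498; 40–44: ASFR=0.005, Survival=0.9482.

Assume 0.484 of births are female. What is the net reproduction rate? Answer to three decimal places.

2.322

Proportion female at birth = 0.484.
Weighting each age-specific rate by interval width and survival:
  15–19: 5 × 0.250 × 0.9911 = 1.23888
  20–24: 5 × 0.336 × 0.9809 = 1.64791
  25–29: 5 × 0.250 × 0.9719 = 1.21488
  30–34: 5 × 0.115 × 0.9541 = 0.54861
  35–39: 5 × 0.026 × 0.9498 = 0.12347
  40–44: 5 × 0.005 × 0.9482 = 0.02371
Sum = 4.79746
NRR = 0.484 × 4.79746 = 2.32197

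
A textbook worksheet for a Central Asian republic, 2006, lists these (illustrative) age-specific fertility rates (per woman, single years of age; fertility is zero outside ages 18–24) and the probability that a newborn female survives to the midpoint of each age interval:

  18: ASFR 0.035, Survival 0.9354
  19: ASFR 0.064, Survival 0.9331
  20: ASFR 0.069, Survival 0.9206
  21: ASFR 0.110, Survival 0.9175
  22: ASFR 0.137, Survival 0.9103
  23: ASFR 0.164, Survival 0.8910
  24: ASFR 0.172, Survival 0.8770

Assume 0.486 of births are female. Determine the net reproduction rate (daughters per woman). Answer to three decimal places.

Proportion female at birth = 0.486.
Weighting each age-specific rate by interval width and survival:
  18: 1 × 0.035 × 0.9354 = 0.03274
  19: 1 × 0.064 × 0.9331 = 0.05972
  20: 1 × 0.069 × 0.9206 = 0.06352
  21: 1 × 0.110 × 0.9175 = 0.10093
  22: 1 × 0.137 × 0.9103 = 0.12471
  23: 1 × 0.164 × 0.8910 = 0.14612
  24: 1 × 0.172 × 0.8770 = 0.15084
Sum = 0.67858
NRR = 0.486 × 0.67858 = 0.32979
An NRR under 1 implies long-run decline under these rates.

0.330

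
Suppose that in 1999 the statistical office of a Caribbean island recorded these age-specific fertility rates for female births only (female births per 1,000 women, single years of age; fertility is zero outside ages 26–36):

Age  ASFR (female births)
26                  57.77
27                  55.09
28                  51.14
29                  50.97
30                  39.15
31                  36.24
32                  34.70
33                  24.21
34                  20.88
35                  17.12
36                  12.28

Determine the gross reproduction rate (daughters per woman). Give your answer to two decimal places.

Sum of female ASFRs = 57.77 + 55.09 + 51.14 + 50.97 + 39.15 + 36.24 + 34.70 + 24.21 + 20.88 + 17.12 + 12.28 = 399.55
GRR = 399.55 / 1000 = 0.39955

0.40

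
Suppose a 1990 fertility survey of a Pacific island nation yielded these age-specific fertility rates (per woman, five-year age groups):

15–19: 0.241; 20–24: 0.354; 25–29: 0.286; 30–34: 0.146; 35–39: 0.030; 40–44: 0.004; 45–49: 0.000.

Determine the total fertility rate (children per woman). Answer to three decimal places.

Sum of ASFRs = 0.241 + 0.354 + 0.286 + 0.146 + 0.030 + 0.004 + 0.000 = 1.061
TFR = 5 × 1.061 = 5.305

5.305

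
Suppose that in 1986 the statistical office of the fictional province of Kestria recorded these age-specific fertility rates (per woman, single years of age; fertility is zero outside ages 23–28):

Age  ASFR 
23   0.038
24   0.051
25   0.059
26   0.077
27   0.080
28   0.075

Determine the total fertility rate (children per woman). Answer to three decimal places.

Sum of ASFRs = 0.038 + 0.051 + 0.059 + 0.077 + 0.080 + 0.075 = 0.380
TFR = 0.38

0.380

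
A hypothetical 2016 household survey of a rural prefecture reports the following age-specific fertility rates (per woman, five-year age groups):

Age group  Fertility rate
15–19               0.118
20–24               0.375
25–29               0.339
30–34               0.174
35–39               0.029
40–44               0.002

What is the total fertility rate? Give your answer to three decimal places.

5.185

Sum of ASFRs = 0.118 + 0.375 + 0.339 + 0.174 + 0.029 + 0.002 = 1.037
TFR = 5 × 1.037 = 5.185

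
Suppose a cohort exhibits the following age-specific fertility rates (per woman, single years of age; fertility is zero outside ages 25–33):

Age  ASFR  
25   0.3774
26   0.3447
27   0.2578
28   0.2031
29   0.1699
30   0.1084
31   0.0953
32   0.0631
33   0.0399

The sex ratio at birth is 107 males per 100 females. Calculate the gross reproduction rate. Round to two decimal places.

Proportion female at birth = 100 / (100 + 107) = 0.48309.
Sum of ASFRs = 0.3774 + 0.3447 + 0.2578 + 0.2031 + 0.1699 + 0.1084 + 0.0953 + 0.0631 + 0.0399 = 1.6596
TFR = 1.6596
GRR = 0.48309 × 1.6596 = 0.80174

0.80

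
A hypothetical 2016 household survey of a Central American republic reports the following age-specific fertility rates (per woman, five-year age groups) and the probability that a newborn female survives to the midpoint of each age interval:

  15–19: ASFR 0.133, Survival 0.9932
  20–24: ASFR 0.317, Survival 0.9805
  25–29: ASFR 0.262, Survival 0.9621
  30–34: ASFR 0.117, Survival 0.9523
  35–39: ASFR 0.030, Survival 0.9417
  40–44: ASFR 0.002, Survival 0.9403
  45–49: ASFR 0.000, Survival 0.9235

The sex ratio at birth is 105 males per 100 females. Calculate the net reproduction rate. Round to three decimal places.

2.040

Proportion female at birth = 100 / (100 + 105) = 0.48780.
Per-age-group product (5 × ASFR × survival probability):
  15–19: 5 × 0.133 × 0.9932 = 0.66048
  20–24: 5 × 0.317 × 0.9805 = 1.55409
  25–29: 5 × 0.262 × 0.9621 = 1.26035
  30–34: 5 × 0.117 × 0.9523 = 0.55710
  35–39: 5 × 0.030 × 0.9417 = 0.14126
  40–44: 5 × 0.002 × 0.9403 = 0.00940
  45–49: 5 × 0.000 × 0.9235 = 0.00000
Sum = 4.18268
NRR = 0.48780 × 4.18268 = 2.04031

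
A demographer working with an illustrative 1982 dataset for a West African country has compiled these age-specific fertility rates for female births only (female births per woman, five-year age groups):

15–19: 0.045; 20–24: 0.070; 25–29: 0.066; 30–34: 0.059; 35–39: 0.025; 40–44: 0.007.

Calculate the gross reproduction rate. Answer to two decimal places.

Sum of female ASFRs = 0.045 + 0.070 + 0.066 + 0.059 + 0.025 + 0.007 = 0.272
GRR = 5 × 0.272 = 1.36

1.36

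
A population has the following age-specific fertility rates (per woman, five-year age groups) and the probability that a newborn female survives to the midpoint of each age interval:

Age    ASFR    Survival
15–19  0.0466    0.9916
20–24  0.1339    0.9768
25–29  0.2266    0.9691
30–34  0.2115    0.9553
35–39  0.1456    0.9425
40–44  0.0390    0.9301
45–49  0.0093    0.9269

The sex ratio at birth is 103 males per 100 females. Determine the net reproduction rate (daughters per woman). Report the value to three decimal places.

Proportion female at birth = 100 / (100 + 103) = 0.49261.
Survival-weighted fertility by age (5·fₓ·Sₓ):
  15–19: 5 × 0.0466 × 0.9916 = 0.23104
  20–24: 5 × 0.1339 × 0.9768 = 0.65397
  25–29: 5 × 0.2266 × 0.9691 = 1.09799
  30–34: 5 × 0.2115 × 0.9553 = 1.01023
  35–39: 5 × 0.1456 × 0.9425 = 0.68614
  40–44: 5 × 0.0390 × 0.9301 = 0.18137
  45–49: 5 × 0.0093 × 0.9269 = 0.04310
Sum = 3.90384
NRR = 0.49261 × 3.90384 = 1.92307
An NRR exceeding 1 indicates intrinsic growth under these rates.

1.923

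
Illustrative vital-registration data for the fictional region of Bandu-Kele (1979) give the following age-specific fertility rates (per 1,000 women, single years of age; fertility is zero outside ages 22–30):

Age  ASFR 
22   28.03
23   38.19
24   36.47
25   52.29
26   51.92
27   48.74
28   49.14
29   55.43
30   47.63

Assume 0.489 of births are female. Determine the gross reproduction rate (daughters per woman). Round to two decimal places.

0.20

Proportion female at birth = 0.489.
Sum of ASFRs = 28.03 + 38.19 + 36.47 + 52.29 + 51.92 + 48.74 + 49.14 + 55.43 + 47.63 = 407.84
TFR = 407.84 / 1000 = 0.40784
GRR = 0.489 × 0.40784 = 0.19943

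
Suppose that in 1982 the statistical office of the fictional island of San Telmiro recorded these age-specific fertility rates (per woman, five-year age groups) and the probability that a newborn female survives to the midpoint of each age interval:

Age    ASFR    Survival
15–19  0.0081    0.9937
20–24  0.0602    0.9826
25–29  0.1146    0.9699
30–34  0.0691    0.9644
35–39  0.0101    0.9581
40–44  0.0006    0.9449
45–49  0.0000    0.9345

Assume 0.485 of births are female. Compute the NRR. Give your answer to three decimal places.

0.619

Proportion female at birth = 0.485.
Each age group contributes 5 × ASFR × survival:
  15–19: 5 × 0.0081 × 0.9937 = 0.04024
  20–24: 5 × 0.0602 × 0.9826 = 0.29576
  25–29: 5 × 0.1146 × 0.9699 = 0.55575
  30–34: 5 × 0.0691 × 0.9644 = 0.33320
  35–39: 5 × 0.0101 × 0.9581 = 0.04838
  40–44: 5 × 0.0006 × 0.9449 = 0.00283
  45–49: 5 × 0.0000 × 0.9345 = 0.00000
Sum = 1.27616
NRR = 0.485 × 1.27616 = 0.61894
NRR < 1, so the cohort does not fully replace itself.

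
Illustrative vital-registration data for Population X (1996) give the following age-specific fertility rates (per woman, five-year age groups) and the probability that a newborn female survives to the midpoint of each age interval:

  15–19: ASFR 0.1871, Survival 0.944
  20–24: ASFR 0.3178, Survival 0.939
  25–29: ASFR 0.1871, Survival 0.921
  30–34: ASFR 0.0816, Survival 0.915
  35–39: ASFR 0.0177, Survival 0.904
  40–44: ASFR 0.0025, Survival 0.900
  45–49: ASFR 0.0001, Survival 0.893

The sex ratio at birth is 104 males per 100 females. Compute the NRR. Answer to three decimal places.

1.815

Proportion female at birth = 100 / (100 + 104) = 0.49020.
Weighting each age-specific rate by interval width and survival:
  15–19: 5 × 0.1871 × 0.944 = 0.88311
  20–24: 5 × 0.3178 × 0.939 = 1.49207
  25–29: 5 × 0.1871 × 0.921 = 0.86160
  30–34: 5 × 0.0816 × 0.915 = 0.37332
  35–39: 5 × 0.0177 × 0.904 = 0.08000
  40–44: 5 × 0.0025 × 0.900 = 0.01125
  45–49: 5 × 0.0001 × 0.893 = 0.00045
Sum = 3.70180
NRR = 0.49020 × 3.70180 = 1.81462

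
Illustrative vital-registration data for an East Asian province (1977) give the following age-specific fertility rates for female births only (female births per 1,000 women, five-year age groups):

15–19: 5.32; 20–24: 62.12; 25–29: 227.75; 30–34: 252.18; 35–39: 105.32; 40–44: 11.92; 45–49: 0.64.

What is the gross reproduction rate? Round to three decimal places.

3.326

Sum of female ASFRs = 5.32 + 62.12 + 227.75 + 252.18 + 105.32 + 11.92 + 0.64 = 665.25
GRR = 5 × 665.25 / 1000 = 3.32625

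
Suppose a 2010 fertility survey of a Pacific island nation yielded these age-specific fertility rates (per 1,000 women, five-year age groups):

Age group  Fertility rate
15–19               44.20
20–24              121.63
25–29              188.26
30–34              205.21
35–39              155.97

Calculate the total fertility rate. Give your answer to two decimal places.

Sum of ASFRs = 44.20 + 121.63 + 188.26 + 205.21 + 155.97 = 715.27
TFR = 5 × 715.27 / 1000 = 3.57635

3.58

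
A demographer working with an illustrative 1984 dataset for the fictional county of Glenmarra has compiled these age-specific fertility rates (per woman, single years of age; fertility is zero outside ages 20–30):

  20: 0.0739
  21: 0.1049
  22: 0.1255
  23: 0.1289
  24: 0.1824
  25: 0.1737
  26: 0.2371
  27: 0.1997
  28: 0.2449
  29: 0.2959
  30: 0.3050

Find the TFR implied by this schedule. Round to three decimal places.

2.072

Sum of ASFRs = 0.0739 + 0.1049 + 0.1255 + 0.1289 + 0.1824 + 0.1737 + 0.2371 + 0.1997 + 0.2449 + 0.2959 + 0.3050 = 2.0719
TFR = 2.0719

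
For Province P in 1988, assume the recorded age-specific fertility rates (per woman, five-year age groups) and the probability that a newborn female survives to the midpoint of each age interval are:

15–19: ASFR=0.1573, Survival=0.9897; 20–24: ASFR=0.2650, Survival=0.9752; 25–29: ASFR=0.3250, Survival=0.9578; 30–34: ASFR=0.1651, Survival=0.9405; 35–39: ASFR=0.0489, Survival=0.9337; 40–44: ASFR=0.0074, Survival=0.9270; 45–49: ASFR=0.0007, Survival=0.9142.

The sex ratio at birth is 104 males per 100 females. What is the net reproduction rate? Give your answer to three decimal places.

2.289

Proportion female at birth = 100 / (100 + 104) = 0.49020.
Weighting each age-specific rate by interval width and survival:
  15–19: 5 × 0.1573 × 0.9897 = 0.77840
  20–24: 5 × 0.2650 × 0.9752 = 1.29214
  25–29: 5 × 0.3250 × 0.9578 = 1.55643
  30–34: 5 × 0.1651 × 0.9405 = 0.77638
  35–39: 5 × 0.0489 × 0.9337 = 0.22829
  40–44: 5 × 0.0074 × 0.9270 = 0.03430
  45–49: 5 × 0.0007 × 0.9142 = 0.00320
Sum = 4.66914
NRR = 0.49020 × 4.66914 = 2.28881
With NRR above 1 the population is above replacement fertility.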